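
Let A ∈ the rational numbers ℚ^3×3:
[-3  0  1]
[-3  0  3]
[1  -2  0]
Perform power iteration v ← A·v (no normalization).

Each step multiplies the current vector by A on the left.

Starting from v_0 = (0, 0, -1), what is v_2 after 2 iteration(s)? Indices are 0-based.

v_2 = (3, 3, 5)

v_0 = (0, 0, -1).
v_1 = A·v_0 = (-1, -3, 0).
v_2 = A·v_1 = (3, 3, 5).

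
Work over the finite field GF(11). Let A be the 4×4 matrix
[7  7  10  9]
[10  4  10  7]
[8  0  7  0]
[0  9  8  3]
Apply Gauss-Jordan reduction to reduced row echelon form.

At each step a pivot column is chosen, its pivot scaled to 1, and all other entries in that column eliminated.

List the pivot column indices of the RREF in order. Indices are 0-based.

pivot columns: 0, 1, 2, 3

[1] R0 /= 7  ⇒  (1, 1, 3, 6)
     R1 -= 10·R0  ⇒  (0, 5, 2, 2)
     R2 -= 8·R0  ⇒  (0, 3, 5, 7)
[2] R1 /= 5  ⇒  (0, 1, 7, 7)
     R0 -= 1·R1  ⇒  (1, 0, 7, 10)
     R2 -= 3·R1  ⇒  (0, 0, 6, 8)
     R3 -= 9·R1  ⇒  (0, 0, 0, 6)
[3] R2 /= 6  ⇒  (0, 0, 1, 5)
     R0 -= 7·R2  ⇒  (1, 0, 0, 8)
     R1 -= 7·R2  ⇒  (0, 1, 0, 5)
[4] R3 /= 6  ⇒  (0, 0, 0, 1)
     R0 -= 8·R3  ⇒  (1, 0, 0, 0)
     R1 -= 5·R3  ⇒  (0, 1, 0, 0)
     R2 -= 5·R3  ⇒  (0, 0, 1, 0)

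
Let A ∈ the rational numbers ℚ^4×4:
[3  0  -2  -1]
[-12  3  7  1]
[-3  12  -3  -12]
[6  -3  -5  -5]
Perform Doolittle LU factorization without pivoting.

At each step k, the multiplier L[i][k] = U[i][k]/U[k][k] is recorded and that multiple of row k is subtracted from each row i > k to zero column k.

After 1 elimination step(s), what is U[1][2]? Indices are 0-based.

U[1][2] = -1

[col 0] pivot 3
  R1 -= -4*R0 → (0, 3, -1, -3)  (L[1][0] := -4)
  R2 -= -1*R0 → (0, 12, -5, -13)  (L[2][0] := -1)
  R3 -= 2*R0 → (0, -3, -1, -3)  (L[3][0] := 2)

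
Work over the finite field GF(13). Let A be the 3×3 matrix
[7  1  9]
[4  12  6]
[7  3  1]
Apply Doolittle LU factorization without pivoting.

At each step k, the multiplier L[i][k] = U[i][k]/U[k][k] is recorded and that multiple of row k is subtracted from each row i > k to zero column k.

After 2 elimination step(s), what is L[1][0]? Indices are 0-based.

L[1][0] = 8

Step 1: pivot at (0,0) is 7.
  row1 ← row1 − (8)·row0  ⇒  L[1][0]=8, U row1=(0, 4, 12)
  row2 ← row2 − (1)·row0  ⇒  L[2][0]=1, U row2=(0, 2, 5)
Step 2: pivot at (1,1) is 4.
  row2 ← row2 − (7)·row1  ⇒  L[2][1]=7, U row2=(0, 0, 12)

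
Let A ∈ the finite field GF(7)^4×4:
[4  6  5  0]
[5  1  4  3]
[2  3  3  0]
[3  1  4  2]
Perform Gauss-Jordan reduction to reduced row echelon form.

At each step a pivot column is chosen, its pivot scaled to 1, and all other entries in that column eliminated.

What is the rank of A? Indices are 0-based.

[1] R0 /= 4  ⇒  (1, 5, 3, 0)
     R1 -= 5·R0  ⇒  (0, 4, 3, 3)
     R2 -= 2·R0  ⇒  (0, 0, 4, 0)
     R3 -= 3·R0  ⇒  (0, 0, 2, 2)
[2] R1 /= 4  ⇒  (0, 1, 6, 6)
     R0 -= 5·R1  ⇒  (1, 0, 1, 5)
[3] R2 /= 4  ⇒  (0, 0, 1, 0)
     R0 -= 1·R2  ⇒  (1, 0, 0, 5)
     R1 -= 6·R2  ⇒  (0, 1, 0, 6)
     R3 -= 2·R2  ⇒  (0, 0, 0, 2)
[4] R3 /= 2  ⇒  (0, 0, 0, 1)
     R0 -= 5·R3  ⇒  (1, 0, 0, 0)
     R1 -= 6·R3  ⇒  (0, 1, 0, 0)

rank = 4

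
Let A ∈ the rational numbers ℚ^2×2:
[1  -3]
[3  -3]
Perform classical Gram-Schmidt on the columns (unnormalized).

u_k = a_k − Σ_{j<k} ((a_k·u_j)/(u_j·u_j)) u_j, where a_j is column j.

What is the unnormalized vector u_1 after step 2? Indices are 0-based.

Step 1: u_0 = a_0 = (1, 3).
Step 2: u_1 = a_1 − (-6/5)·u_0 = (-9/5, 3/5).

u_1 = (-9/5, 3/5)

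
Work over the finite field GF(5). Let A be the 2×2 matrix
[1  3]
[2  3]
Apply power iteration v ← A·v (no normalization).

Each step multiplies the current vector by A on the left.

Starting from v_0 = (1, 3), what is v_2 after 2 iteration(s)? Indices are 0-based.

v_2 = (3, 3)

v_0 = (1, 3).
v_1 = A·v_0 = (0, 1).
v_2 = A·v_1 = (3, 3).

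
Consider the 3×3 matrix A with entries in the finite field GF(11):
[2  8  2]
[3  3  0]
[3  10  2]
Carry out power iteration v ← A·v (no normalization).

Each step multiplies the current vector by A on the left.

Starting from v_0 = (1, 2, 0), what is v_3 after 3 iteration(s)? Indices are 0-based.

v_0 = (1, 2, 0).
v_1 = A·v_0 = (7, 9, 1).
v_2 = A·v_1 = (0, 4, 3).
v_3 = A·v_2 = (5, 1, 2).

v_3 = (5, 1, 2)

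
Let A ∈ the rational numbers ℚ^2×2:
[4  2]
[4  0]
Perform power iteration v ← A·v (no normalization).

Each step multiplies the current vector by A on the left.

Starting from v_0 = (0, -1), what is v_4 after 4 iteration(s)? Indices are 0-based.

v_4 = (-256, -192)

v_0 = (0, -1).
v_1 = A·v_0 = (-2, 0).
v_2 = A·v_1 = (-8, -8).
v_3 = A·v_2 = (-48, -32).
v_4 = A·v_3 = (-256, -192).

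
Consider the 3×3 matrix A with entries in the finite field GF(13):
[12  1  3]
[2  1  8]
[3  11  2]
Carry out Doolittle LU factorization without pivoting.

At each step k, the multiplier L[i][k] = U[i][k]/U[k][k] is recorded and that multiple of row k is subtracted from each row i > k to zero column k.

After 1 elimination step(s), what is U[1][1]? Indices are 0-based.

Step 1: pivot at (0,0) is 12.
  row1 ← row1 − (11)·row0  ⇒  L[1][0]=11, U row1=(0, 3, 1)
  row2 ← row2 − (10)·row0  ⇒  L[2][0]=10, U row2=(0, 1, 11)

U[1][1] = 3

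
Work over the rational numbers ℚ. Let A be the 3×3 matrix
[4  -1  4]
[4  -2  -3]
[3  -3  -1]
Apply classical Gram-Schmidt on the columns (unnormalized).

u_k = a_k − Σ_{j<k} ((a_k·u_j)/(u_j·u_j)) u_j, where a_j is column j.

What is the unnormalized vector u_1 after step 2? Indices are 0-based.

Step 1: u_0 = a_0 = (4, 4, 3).
Step 2: u_1 = a_1 − (-21/41)·u_0 = (43/41, 2/41, -60/41).

u_1 = (43/41, 2/41, -60/41)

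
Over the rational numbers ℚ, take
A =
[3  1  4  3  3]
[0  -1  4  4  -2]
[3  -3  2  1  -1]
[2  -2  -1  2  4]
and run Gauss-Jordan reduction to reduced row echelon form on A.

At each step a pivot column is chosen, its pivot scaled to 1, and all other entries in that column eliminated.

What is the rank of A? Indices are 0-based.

step 1: normalize row 0 (÷3) = (1, 1/3, 4/3, 1, 1)
  row 2: subtract 3×row0 = (0, -4, -2, -2, -4)
  row 3: subtract 2×row0 = (0, -8/3, -11/3, 0, 2)
step 2: normalize row 1 (÷-1) = (0, 1, -4, -4, 2)
  row 0: subtract 1/3×row1 = (1, 0, 8/3, 7/3, 1/3)
  row 2: subtract -4×row1 = (0, 0, -18, -18, 4)
  row 3: subtract -8/3×row1 = (0, 0, -43/3, -32/3, 22/3)
step 3: normalize row 2 (÷-18) = (0, 0, 1, 1, -2/9)
  row 0: subtract 8/3×row2 = (1, 0, 0, -1/3, 25/27)
  row 1: subtract -4×row2 = (0, 1, 0, 0, 10/9)
  row 3: subtract -43/3×row2 = (0, 0, 0, 11/3, 112/27)
step 4: normalize row 3 (÷11/3) = (0, 0, 0, 1, 112/99)
  row 0: subtract -1/3×row3 = (1, 0, 0, 0, 43/33)
  row 2: subtract 1×row3 = (0, 0, 1, 0, -134/99)

rank = 4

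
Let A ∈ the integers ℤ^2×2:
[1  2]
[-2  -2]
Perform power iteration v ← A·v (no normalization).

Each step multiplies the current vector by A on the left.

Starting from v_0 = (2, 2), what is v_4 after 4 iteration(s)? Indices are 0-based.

v_0 = (2, 2).
v_1 = A·v_0 = (6, -8).
v_2 = A·v_1 = (-10, 4).
v_3 = A·v_2 = (-2, 12).
v_4 = A·v_3 = (22, -20).

v_4 = (22, -20)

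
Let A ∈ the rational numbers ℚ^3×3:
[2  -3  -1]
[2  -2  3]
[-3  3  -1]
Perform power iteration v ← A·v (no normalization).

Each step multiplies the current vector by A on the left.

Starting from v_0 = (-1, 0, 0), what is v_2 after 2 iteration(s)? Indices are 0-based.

v_2 = (-1, 9, -3)

v_0 = (-1, 0, 0).
v_1 = A·v_0 = (-2, -2, 3).
v_2 = A·v_1 = (-1, 9, -3).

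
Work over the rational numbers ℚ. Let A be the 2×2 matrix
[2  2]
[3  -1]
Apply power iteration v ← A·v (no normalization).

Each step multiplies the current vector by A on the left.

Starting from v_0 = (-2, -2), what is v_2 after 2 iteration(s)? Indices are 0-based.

v_2 = (-24, -20)

v_0 = (-2, -2).
v_1 = A·v_0 = (-8, -4).
v_2 = A·v_1 = (-24, -20).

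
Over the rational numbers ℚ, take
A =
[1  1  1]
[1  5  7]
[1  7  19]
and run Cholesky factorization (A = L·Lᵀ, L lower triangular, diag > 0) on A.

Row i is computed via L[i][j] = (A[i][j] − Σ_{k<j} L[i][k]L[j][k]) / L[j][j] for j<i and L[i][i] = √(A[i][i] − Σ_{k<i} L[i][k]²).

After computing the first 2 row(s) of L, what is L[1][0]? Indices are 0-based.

L[1][0] = 1

Step 1: L[0][0] = √(1) = 1.
  L[1][0] = (1) / L[0][0] = 1.
Step 2: L[1][1] = √(4) = 2.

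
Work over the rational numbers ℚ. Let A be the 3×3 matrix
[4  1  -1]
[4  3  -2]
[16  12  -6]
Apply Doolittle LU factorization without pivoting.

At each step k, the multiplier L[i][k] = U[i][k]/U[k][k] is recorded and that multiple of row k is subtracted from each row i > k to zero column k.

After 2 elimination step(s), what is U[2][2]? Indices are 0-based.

U[2][2] = 2

[col 0] pivot 4
  R1 -= 1*R0 → (0, 2, -1)  (L[1][0] := 1)
  R2 -= 4*R0 → (0, 8, -2)  (L[2][0] := 4)
[col 1] pivot 2
  R2 -= 4*R1 → (0, 0, 2)  (L[2][1] := 4)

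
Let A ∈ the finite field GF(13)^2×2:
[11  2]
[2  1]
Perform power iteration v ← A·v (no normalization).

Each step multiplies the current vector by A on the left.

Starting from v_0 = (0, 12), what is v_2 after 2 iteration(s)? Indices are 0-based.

v_0 = (0, 12).
v_1 = A·v_0 = (11, 12).
v_2 = A·v_1 = (2, 8).

v_2 = (2, 8)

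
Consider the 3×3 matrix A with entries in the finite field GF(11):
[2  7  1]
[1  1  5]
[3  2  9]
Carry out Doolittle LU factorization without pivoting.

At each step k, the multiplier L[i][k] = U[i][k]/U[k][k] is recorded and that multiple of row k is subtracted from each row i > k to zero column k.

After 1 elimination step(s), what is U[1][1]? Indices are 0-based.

U[1][1] = 3

k=0: U[0][0]=2
  eliminate (1,0): mult=6, new row 1: (0, 3, 10); set L[1][0]=6
  eliminate (2,0): mult=7, new row 2: (0, 8, 2); set L[2][0]=7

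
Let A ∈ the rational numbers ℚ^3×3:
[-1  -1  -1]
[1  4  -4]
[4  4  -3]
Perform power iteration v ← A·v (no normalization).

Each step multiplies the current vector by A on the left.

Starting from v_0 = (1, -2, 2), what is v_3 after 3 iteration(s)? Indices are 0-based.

v_0 = (1, -2, 2).
v_1 = A·v_0 = (-1, -15, -10).
v_2 = A·v_1 = (26, -21, -34).
v_3 = A·v_2 = (29, 78, 122).

v_3 = (29, 78, 122)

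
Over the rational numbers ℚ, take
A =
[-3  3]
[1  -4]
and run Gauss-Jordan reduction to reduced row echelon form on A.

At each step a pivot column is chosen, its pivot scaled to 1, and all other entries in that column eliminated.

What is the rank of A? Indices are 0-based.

rank = 2

[1] R0 /= -3  ⇒  (1, -1)
     R1 -= 1·R0  ⇒  (0, -3)
[2] R1 /= -3  ⇒  (0, 1)
     R0 -= -1·R1  ⇒  (1, 0)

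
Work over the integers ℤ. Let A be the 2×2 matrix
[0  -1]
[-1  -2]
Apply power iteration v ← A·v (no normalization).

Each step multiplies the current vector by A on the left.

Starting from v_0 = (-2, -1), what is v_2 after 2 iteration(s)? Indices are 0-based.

v_2 = (-4, -9)

v_0 = (-2, -1).
v_1 = A·v_0 = (1, 4).
v_2 = A·v_1 = (-4, -9).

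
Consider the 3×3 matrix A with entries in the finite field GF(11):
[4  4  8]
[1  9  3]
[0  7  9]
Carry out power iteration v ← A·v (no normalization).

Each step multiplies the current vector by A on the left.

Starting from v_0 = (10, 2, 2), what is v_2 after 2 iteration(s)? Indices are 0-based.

v_2 = (10, 4, 9)

v_0 = (10, 2, 2).
v_1 = A·v_0 = (9, 1, 10).
v_2 = A·v_1 = (10, 4, 9).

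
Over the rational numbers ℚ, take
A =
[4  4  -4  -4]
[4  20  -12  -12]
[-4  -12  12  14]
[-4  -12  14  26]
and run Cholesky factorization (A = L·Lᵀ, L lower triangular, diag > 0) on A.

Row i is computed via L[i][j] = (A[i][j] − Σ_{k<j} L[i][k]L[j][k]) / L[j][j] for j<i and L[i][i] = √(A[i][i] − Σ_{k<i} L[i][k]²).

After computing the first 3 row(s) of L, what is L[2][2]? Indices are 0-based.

Step 1: L[0][0] = √(4) = 2.
  L[1][0] = (4) / L[0][0] = 2.
Step 2: L[1][1] = √(16) = 4.
  L[2][0] = (-4) / L[0][0] = -2.
  L[2][1] = (-8) / L[1][1] = -2.
Step 3: L[2][2] = √(4) = 2.

L[2][2] = 2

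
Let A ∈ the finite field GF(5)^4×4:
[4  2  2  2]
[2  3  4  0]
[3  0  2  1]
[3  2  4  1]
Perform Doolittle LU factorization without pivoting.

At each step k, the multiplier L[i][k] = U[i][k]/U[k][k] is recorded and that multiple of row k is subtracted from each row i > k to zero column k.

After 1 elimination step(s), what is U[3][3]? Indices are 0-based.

U[3][3] = 2

[col 0] pivot 4
  R1 -= 3*R0 → (0, 2, 3, 4)  (L[1][0] := 3)
  R2 -= 2*R0 → (0, 1, 3, 2)  (L[2][0] := 2)
  R3 -= 2*R0 → (0, 3, 0, 2)  (L[3][0] := 2)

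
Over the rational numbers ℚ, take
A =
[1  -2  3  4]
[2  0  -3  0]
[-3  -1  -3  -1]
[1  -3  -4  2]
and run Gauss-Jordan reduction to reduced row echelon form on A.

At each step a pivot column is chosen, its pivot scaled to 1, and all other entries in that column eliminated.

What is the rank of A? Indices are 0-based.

rank = 4

pivot(0,0)=1: scale R0 → (1, -2, 3, 4)
  clear (1,0): R1 −= (2)R0 → (0, 4, -9, -8)
  clear (2,0): R2 −= (-3)R0 → (0, -7, 6, 11)
  clear (3,0): R3 −= (1)R0 → (0, -1, -7, -2)
pivot(1,1)=4: scale R1 → (0, 1, -9/4, -2)
  clear (0,1): R0 −= (-2)R1 → (1, 0, -3/2, 0)
  clear (2,1): R2 −= (-7)R1 → (0, 0, -39/4, -3)
  clear (3,1): R3 −= (-1)R1 → (0, 0, -37/4, -4)
pivot(2,2)=-39/4: scale R2 → (0, 0, 1, 4/13)
  clear (0,2): R0 −= (-3/2)R2 → (1, 0, 0, 6/13)
  clear (1,2): R1 −= (-9/4)R2 → (0, 1, 0, -17/13)
  clear (3,2): R3 −= (-37/4)R2 → (0, 0, 0, -15/13)
pivot(3,3)=-15/13: scale R3 → (0, 0, 0, 1)
  clear (0,3): R0 −= (6/13)R3 → (1, 0, 0, 0)
  clear (1,3): R1 −= (-17/13)R3 → (0, 1, 0, 0)
  clear (2,3): R2 −= (4/13)R3 → (0, 0, 1, 0)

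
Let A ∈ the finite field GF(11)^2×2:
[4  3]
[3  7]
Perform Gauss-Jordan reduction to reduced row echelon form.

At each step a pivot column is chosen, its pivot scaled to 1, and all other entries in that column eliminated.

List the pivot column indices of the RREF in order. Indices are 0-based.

pivot columns: 0, 1

[1] R0 /= 4  ⇒  (1, 9)
     R1 -= 3·R0  ⇒  (0, 2)
[2] R1 /= 2  ⇒  (0, 1)
     R0 -= 9·R1  ⇒  (1, 0)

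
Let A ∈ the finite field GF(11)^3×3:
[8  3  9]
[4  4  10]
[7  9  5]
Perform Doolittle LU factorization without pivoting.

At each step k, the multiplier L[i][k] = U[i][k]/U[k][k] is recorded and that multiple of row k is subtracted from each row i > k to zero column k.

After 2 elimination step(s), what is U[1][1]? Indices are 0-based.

U[1][1] = 8

[col 0] pivot 8
  R1 -= 6*R0 → (0, 8, 0)  (L[1][0] := 6)
  R2 -= 5*R0 → (0, 5, 4)  (L[2][0] := 5)
[col 1] pivot 8
  R2 -= 2*R1 → (0, 0, 4)  (L[2][1] := 2)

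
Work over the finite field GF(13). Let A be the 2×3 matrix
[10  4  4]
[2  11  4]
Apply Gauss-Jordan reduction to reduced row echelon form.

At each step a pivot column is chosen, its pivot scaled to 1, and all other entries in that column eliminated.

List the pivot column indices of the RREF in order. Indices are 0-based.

pivot columns: 0, 1

[1] R0 /= 10  ⇒  (1, 3, 3)
     R1 -= 2·R0  ⇒  (0, 5, 11)
[2] R1 /= 5  ⇒  (0, 1, 10)
     R0 -= 3·R1  ⇒  (1, 0, 12)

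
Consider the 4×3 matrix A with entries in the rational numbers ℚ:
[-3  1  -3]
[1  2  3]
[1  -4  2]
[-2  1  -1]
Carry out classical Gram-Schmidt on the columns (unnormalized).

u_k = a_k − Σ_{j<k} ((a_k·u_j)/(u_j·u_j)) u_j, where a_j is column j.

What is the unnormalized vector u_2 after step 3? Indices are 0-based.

Step 1: u_0 = a_0 = (-3, 1, 1, -2).
Step 2: u_1 = a_1 − (-7/15)·u_0 = (-2/5, 37/15, -53/15, 1/15).
Step 3: u_2 = a_2 − (16/15)·u_0 − (22/281)·u_1 = (65/281, 489/281, 340/281, 317/281).

u_2 = (65/281, 489/281, 340/281, 317/281)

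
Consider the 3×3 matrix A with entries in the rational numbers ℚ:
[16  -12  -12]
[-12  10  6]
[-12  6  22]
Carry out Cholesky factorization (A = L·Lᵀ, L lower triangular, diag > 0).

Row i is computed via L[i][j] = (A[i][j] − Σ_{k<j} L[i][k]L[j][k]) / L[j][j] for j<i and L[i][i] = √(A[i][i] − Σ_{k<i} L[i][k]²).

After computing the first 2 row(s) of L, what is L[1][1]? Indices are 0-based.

L[1][1] = 1

Step 1: L[0][0] = √(16) = 4.
  L[1][0] = (-12) / L[0][0] = -3.
Step 2: L[1][1] = √(1) = 1.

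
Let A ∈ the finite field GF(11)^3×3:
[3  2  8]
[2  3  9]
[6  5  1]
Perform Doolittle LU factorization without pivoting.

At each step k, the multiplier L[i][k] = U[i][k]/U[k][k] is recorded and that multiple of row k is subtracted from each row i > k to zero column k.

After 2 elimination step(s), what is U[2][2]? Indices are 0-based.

k=0: U[0][0]=3
  eliminate (1,0): mult=8, new row 1: (0, 9, 0); set L[1][0]=8
  eliminate (2,0): mult=2, new row 2: (0, 1, 7); set L[2][0]=2
k=1: U[1][1]=9
  eliminate (2,1): mult=5, new row 2: (0, 0, 7); set L[2][1]=5

U[2][2] = 7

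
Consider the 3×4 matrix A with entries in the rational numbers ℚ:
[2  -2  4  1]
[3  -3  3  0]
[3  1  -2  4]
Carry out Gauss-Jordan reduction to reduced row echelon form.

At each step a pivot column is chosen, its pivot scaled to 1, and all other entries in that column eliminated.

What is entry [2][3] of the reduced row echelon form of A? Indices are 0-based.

step 1: normalize row 0 (÷2) = (1, -1, 2, 1/2)
  row 1: subtract 3×row0 = (0, 0, -3, -3/2)
  row 2: subtract 3×row0 = (0, 4, -8, 5/2)
step 2: exchange rows 1,2
step 2: normalize row 1 (÷4) = (0, 1, -2, 5/8)
  row 0: subtract -1×row1 = (1, 0, 0, 9/8)
step 3: normalize row 2 (÷-3) = (0, 0, 1, 1/2)
  row 1: subtract -2×row2 = (0, 1, 0, 13/8)

M[2][3] = 1/2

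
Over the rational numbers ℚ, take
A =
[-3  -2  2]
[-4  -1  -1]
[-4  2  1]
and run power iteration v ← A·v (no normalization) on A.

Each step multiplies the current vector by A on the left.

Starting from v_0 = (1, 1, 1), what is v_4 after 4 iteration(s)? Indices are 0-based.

v_0 = (1, 1, 1).
v_1 = A·v_0 = (-3, -6, -1).
v_2 = A·v_1 = (19, 19, -1).
v_3 = A·v_2 = (-97, -94, -39).
v_4 = A·v_3 = (401, 521, 161).

v_4 = (401, 521, 161)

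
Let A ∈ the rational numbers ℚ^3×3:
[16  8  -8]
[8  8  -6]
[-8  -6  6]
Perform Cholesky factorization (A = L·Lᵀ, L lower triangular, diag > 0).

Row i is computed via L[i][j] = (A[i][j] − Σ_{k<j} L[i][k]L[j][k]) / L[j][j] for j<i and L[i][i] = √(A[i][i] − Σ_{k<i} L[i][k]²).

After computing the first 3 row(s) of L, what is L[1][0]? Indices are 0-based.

Step 1: L[0][0] = √(16) = 4.
  L[1][0] = (8) / L[0][0] = 2.
Step 2: L[1][1] = √(4) = 2.
  L[2][0] = (-8) / L[0][0] = -2.
  L[2][1] = (-2) / L[1][1] = -1.
Step 3: L[2][2] = √(1) = 1.

L[1][0] = 2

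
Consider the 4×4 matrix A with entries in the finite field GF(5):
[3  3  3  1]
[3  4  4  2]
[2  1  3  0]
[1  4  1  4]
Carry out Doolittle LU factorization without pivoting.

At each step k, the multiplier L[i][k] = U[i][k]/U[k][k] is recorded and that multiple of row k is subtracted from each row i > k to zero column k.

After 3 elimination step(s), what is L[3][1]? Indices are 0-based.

L[3][1] = 3

Step 1: pivot at (0,0) is 3.
  row1 ← row1 − (1)·row0  ⇒  L[1][0]=1, U row1=(0, 1, 1, 1)
  row2 ← row2 − (4)·row0  ⇒  L[2][0]=4, U row2=(0, 4, 1, 1)
  row3 ← row3 − (2)·row0  ⇒  L[3][0]=2, U row3=(0, 3, 0, 2)
Step 2: pivot at (1,1) is 1.
  row2 ← row2 − (4)·row1  ⇒  L[2][1]=4, U row2=(0, 0, 2, 2)
  row3 ← row3 − (3)·row1  ⇒  L[3][1]=3, U row3=(0, 0, 2, 4)
Step 3: pivot at (2,2) is 2.
  row3 ← row3 − (1)·row2  ⇒  L[3][2]=1, U row3=(0, 0, 0, 2)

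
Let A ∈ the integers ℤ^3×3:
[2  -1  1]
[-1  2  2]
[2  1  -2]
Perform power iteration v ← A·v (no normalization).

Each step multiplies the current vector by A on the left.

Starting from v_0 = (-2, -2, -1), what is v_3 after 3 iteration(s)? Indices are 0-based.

v_0 = (-2, -2, -1).
v_1 = A·v_0 = (-3, -4, -4).
v_2 = A·v_1 = (-6, -13, -2).
v_3 = A·v_2 = (-1, -24, -21).

v_3 = (-1, -24, -21)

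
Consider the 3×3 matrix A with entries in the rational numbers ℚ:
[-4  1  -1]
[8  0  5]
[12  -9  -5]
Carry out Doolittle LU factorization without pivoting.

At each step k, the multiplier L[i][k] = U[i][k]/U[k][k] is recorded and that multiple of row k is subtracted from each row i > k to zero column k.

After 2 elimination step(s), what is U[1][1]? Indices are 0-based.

Step 1: pivot at (0,0) is -4.
  row1 ← row1 − (-2)·row0  ⇒  L[1][0]=-2, U row1=(0, 2, 3)
  row2 ← row2 − (-3)·row0  ⇒  L[2][0]=-3, U row2=(0, -6, -8)
Step 2: pivot at (1,1) is 2.
  row2 ← row2 − (-3)·row1  ⇒  L[2][1]=-3, U row2=(0, 0, 1)

U[1][1] = 2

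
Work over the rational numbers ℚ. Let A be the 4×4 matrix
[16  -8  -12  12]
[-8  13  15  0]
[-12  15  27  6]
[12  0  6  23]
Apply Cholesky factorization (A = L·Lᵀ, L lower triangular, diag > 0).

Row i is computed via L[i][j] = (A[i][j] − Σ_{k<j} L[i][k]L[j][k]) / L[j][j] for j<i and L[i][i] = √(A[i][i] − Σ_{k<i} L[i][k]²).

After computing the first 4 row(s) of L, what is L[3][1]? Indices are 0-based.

Step 1: L[0][0] = √(16) = 4.
  L[1][0] = (-8) / L[0][0] = -2.
Step 2: L[1][1] = √(9) = 3.
  L[2][0] = (-12) / L[0][0] = -3.
  L[2][1] = (9) / L[1][1] = 3.
Step 3: L[2][2] = √(9) = 3.
  L[3][0] = (12) / L[0][0] = 3.
  L[3][1] = (6) / L[1][1] = 2.
  L[3][2] = (9) / L[2][2] = 3.
Step 4: L[3][3] = √(1) = 1.

L[3][1] = 2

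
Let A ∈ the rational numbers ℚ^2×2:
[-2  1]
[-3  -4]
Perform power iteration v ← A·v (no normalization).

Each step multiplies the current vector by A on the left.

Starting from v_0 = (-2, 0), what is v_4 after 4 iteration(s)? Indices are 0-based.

v_0 = (-2, 0).
v_1 = A·v_0 = (4, 6).
v_2 = A·v_1 = (-2, -36).
v_3 = A·v_2 = (-32, 150).
v_4 = A·v_3 = (214, -504).

v_4 = (214, -504)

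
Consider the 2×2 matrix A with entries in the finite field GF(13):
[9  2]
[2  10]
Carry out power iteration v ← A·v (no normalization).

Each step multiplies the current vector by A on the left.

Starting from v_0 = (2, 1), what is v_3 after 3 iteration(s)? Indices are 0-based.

v_3 = (9, 6)

v_0 = (2, 1).
v_1 = A·v_0 = (7, 1).
v_2 = A·v_1 = (0, 11).
v_3 = A·v_2 = (9, 6).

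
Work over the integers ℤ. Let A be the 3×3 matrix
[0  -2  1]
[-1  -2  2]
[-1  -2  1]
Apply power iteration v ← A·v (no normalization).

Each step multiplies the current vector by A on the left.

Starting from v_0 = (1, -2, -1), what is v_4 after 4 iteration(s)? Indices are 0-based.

v_4 = (7, 7, 8)

v_0 = (1, -2, -1).
v_1 = A·v_0 = (3, 1, 2).
v_2 = A·v_1 = (0, -1, -3).
v_3 = A·v_2 = (-1, -4, -1).
v_4 = A·v_3 = (7, 7, 8).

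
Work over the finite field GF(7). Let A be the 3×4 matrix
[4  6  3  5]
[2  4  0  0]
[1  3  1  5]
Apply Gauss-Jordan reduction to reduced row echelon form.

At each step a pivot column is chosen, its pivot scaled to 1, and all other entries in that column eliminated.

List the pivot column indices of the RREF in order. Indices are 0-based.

[1] R0 /= 4  ⇒  (1, 5, 6, 3)
     R1 -= 2·R0  ⇒  (0, 1, 2, 1)
     R2 -= 1·R0  ⇒  (0, 5, 2, 2)
[2] R1 /= 1  ⇒  (0, 1, 2, 1)
     R0 -= 5·R1  ⇒  (1, 0, 3, 5)
     R2 -= 5·R1  ⇒  (0, 0, 6, 4)
[3] R2 /= 6  ⇒  (0, 0, 1, 3)
     R0 -= 3·R2  ⇒  (1, 0, 0, 3)
     R1 -= 2·R2  ⇒  (0, 1, 0, 2)

pivot columns: 0, 1, 2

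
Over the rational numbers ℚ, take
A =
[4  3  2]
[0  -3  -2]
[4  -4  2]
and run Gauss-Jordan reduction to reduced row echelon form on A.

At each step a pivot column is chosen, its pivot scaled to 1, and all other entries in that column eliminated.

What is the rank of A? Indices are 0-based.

step 1: normalize row 0 (÷4) = (1, 3/4, 1/2)
  row 2: subtract 4×row0 = (0, -7, 0)
step 2: normalize row 1 (÷-3) = (0, 1, 2/3)
  row 0: subtract 3/4×row1 = (1, 0, 0)
  row 2: subtract -7×row1 = (0, 0, 14/3)
step 3: normalize row 2 (÷14/3) = (0, 0, 1)
  row 1: subtract 2/3×row2 = (0, 1, 0)

rank = 3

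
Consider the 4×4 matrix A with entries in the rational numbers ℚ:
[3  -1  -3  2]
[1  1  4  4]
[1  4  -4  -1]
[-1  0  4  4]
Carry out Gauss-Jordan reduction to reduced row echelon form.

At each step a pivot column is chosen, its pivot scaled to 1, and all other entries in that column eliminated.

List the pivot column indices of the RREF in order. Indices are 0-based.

pivot columns: 0, 1, 2, 3

step 1: normalize row 0 (÷3) = (1, -1/3, -1, 2/3)
  row 1: subtract 1×row0 = (0, 4/3, 5, 10/3)
  row 2: subtract 1×row0 = (0, 13/3, -3, -5/3)
  row 3: subtract -1×row0 = (0, -1/3, 3, 14/3)
step 2: normalize row 1 (÷4/3) = (0, 1, 15/4, 5/2)
  row 0: subtract -1/3×row1 = (1, 0, 1/4, 3/2)
  row 2: subtract 13/3×row1 = (0, 0, -77/4, -25/2)
  row 3: subtract -1/3×row1 = (0, 0, 17/4, 11/2)
step 3: normalize row 2 (÷-77/4) = (0, 0, 1, 50/77)
  row 0: subtract 1/4×row2 = (1, 0, 0, 103/77)
  row 1: subtract 15/4×row2 = (0, 1, 0, 5/77)
  row 3: subtract 17/4×row2 = (0, 0, 0, 211/77)
step 4: normalize row 3 (÷211/77) = (0, 0, 0, 1)
  row 0: subtract 103/77×row3 = (1, 0, 0, 0)
  row 1: subtract 5/77×row3 = (0, 1, 0, 0)
  row 2: subtract 50/77×row3 = (0, 0, 1, 0)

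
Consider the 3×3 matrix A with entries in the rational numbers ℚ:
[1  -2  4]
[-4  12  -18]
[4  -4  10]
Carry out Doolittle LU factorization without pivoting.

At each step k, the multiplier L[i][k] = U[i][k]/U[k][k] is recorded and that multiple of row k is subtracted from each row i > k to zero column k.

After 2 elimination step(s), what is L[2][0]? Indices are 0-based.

k=0: U[0][0]=1
  eliminate (1,0): mult=-4, new row 1: (0, 4, -2); set L[1][0]=-4
  eliminate (2,0): mult=4, new row 2: (0, 4, -6); set L[2][0]=4
k=1: U[1][1]=4
  eliminate (2,1): mult=1, new row 2: (0, 0, -4); set L[2][1]=1

L[2][0] = 4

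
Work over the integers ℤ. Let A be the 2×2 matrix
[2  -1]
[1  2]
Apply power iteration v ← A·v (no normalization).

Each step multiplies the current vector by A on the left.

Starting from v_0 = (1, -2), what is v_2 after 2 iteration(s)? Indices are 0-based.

v_0 = (1, -2).
v_1 = A·v_0 = (4, -3).
v_2 = A·v_1 = (11, -2).

v_2 = (11, -2)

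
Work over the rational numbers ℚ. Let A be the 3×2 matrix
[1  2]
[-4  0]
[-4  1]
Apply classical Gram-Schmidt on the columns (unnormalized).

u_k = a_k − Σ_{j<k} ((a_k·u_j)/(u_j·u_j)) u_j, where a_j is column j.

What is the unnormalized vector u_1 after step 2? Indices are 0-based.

Step 1: u_0 = a_0 = (1, -4, -4).
Step 2: u_1 = a_1 − (-2/33)·u_0 = (68/33, -8/33, 25/33).

u_1 = (68/33, -8/33, 25/33)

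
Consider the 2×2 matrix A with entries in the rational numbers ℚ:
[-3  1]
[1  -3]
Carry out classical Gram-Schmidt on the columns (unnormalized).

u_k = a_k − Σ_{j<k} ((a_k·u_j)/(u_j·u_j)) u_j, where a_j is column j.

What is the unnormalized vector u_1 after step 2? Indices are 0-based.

u_1 = (-4/5, -12/5)

Step 1: u_0 = a_0 = (-3, 1).
Step 2: u_1 = a_1 − (-3/5)·u_0 = (-4/5, -12/5).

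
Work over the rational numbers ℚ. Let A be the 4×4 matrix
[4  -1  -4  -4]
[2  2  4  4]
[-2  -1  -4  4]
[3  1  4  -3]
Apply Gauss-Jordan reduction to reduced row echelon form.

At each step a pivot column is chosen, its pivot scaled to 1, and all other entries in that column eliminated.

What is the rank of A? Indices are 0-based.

rank = 4

step 1: normalize row 0 (÷4) = (1, -1/4, -1, -1)
  row 1: subtract 2×row0 = (0, 5/2, 6, 6)
  row 2: subtract -2×row0 = (0, -3/2, -6, 2)
  row 3: subtract 3×row0 = (0, 7/4, 7, 0)
step 2: normalize row 1 (÷5/2) = (0, 1, 12/5, 12/5)
  row 0: subtract -1/4×row1 = (1, 0, -2/5, -2/5)
  row 2: subtract -3/2×row1 = (0, 0, -12/5, 28/5)
  row 3: subtract 7/4×row1 = (0, 0, 14/5, -21/5)
step 3: normalize row 2 (÷-12/5) = (0, 0, 1, -7/3)
  row 0: subtract -2/5×row2 = (1, 0, 0, -4/3)
  row 1: subtract 12/5×row2 = (0, 1, 0, 8)
  row 3: subtract 14/5×row2 = (0, 0, 0, 7/3)
step 4: normalize row 3 (÷7/3) = (0, 0, 0, 1)
  row 0: subtract -4/3×row3 = (1, 0, 0, 0)
  row 1: subtract 8×row3 = (0, 1, 0, 0)
  row 2: subtract -7/3×row3 = (0, 0, 1, 0)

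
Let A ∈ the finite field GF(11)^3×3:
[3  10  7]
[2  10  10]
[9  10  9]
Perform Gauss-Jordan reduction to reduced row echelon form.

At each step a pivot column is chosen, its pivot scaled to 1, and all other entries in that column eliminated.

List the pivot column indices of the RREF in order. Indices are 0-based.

pivot columns: 0, 1, 2

step 1: normalize row 0 (÷3) = (1, 7, 6)
  row 1: subtract 2×row0 = (0, 7, 9)
  row 2: subtract 9×row0 = (0, 2, 10)
step 2: normalize row 1 (÷7) = (0, 1, 6)
  row 0: subtract 7×row1 = (1, 0, 8)
  row 2: subtract 2×row1 = (0, 0, 9)
step 3: normalize row 2 (÷9) = (0, 0, 1)
  row 0: subtract 8×row2 = (1, 0, 0)
  row 1: subtract 6×row2 = (0, 1, 0)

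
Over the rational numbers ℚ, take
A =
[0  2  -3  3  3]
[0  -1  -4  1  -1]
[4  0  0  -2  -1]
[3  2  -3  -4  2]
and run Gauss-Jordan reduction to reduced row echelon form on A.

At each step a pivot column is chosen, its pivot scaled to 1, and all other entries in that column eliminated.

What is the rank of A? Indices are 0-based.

rank = 4

pivot(0,0): swap R0↔R2
pivot(0,0)=4: scale R0 → (1, 0, 0, -1/2, -1/4)
  clear (3,0): R3 −= (3)R0 → (0, 2, -3, -5/2, 11/4)
pivot(1,1)=-1: scale R1 → (0, 1, 4, -1, 1)
  clear (2,1): R2 −= (2)R1 → (0, 0, -11, 5, 1)
  clear (3,1): R3 −= (2)R1 → (0, 0, -11, -1/2, 3/4)
pivot(2,2)=-11: scale R2 → (0, 0, 1, -5/11, -1/11)
  clear (1,2): R1 −= (4)R2 → (0, 1, 0, 9/11, 15/11)
  clear (3,2): R3 −= (-11)R2 → (0, 0, 0, -11/2, -1/4)
pivot(3,3)=-11/2: scale R3 → (0, 0, 0, 1, 1/22)
  clear (0,3): R0 −= (-1/2)R3 → (1, 0, 0, 0, -5/22)
  clear (1,3): R1 −= (9/11)R3 → (0, 1, 0, 0, 321/242)
  clear (2,3): R2 −= (-5/11)R3 → (0, 0, 1, 0, -17/242)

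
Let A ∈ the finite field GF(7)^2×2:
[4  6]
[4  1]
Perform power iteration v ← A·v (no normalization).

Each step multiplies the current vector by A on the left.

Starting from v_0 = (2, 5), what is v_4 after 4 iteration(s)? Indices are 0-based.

v_4 = (3, 3)

v_0 = (2, 5).
v_1 = A·v_0 = (3, 6).
v_2 = A·v_1 = (6, 4).
v_3 = A·v_2 = (6, 0).
v_4 = A·v_3 = (3, 3).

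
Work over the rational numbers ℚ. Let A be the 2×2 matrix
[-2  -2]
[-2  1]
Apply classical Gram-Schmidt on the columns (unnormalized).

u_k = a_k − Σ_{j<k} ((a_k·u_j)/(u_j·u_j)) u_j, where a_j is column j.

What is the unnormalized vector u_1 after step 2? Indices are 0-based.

u_1 = (-3/2, 3/2)

Step 1: u_0 = a_0 = (-2, -2).
Step 2: u_1 = a_1 − (1/4)·u_0 = (-3/2, 3/2).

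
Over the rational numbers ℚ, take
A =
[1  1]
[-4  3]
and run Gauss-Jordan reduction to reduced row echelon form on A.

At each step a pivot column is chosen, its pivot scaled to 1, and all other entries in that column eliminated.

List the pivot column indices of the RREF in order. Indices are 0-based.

step 1: normalize row 0 (÷1) = (1, 1)
  row 1: subtract -4×row0 = (0, 7)
step 2: normalize row 1 (÷7) = (0, 1)
  row 0: subtract 1×row1 = (1, 0)

pivot columns: 0, 1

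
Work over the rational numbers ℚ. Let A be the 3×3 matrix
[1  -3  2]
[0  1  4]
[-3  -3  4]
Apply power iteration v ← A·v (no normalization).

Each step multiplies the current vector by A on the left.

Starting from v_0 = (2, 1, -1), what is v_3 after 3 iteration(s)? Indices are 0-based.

v_0 = (2, 1, -1).
v_1 = A·v_0 = (-3, -3, -13).
v_2 = A·v_1 = (-20, -55, -34).
v_3 = A·v_2 = (77, -191, 89).

v_3 = (77, -191, 89)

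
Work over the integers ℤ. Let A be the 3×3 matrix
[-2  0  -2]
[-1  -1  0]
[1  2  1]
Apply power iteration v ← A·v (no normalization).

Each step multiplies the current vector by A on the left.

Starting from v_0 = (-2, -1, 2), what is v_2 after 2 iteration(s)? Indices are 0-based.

v_2 = (4, -3, 4)

v_0 = (-2, -1, 2).
v_1 = A·v_0 = (0, 3, -2).
v_2 = A·v_1 = (4, -3, 4).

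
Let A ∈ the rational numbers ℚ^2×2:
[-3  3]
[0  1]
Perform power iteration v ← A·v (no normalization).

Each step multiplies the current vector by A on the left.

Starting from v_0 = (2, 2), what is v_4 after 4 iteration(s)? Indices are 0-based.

v_0 = (2, 2).
v_1 = A·v_0 = (0, 2).
v_2 = A·v_1 = (6, 2).
v_3 = A·v_2 = (-12, 2).
v_4 = A·v_3 = (42, 2).

v_4 = (42, 2)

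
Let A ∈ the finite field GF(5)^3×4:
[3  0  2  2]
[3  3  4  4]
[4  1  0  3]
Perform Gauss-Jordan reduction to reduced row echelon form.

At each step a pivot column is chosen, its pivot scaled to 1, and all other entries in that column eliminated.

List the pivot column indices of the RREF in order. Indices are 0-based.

step 1: normalize row 0 (÷3) = (1, 0, 4, 4)
  row 1: subtract 3×row0 = (0, 3, 2, 2)
  row 2: subtract 4×row0 = (0, 1, 4, 2)
step 2: normalize row 1 (÷3) = (0, 1, 4, 4)
  row 2: subtract 1×row1 = (0, 0, 0, 3)
skip col 2 (zero from row 2)
step 3: normalize row 2 (÷3) = (0, 0, 0, 1)
  row 0: subtract 4×row2 = (1, 0, 4, 0)
  row 1: subtract 4×row2 = (0, 1, 4, 0)

pivot columns: 0, 1, 3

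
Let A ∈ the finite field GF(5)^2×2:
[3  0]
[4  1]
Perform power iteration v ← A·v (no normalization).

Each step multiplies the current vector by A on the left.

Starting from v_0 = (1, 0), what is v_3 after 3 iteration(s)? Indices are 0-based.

v_0 = (1, 0).
v_1 = A·v_0 = (3, 4).
v_2 = A·v_1 = (4, 1).
v_3 = A·v_2 = (2, 2).

v_3 = (2, 2)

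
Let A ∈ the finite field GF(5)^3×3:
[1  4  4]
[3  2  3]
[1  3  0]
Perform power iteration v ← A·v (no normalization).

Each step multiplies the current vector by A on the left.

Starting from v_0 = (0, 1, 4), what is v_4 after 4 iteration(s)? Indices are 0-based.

v_4 = (1, 2, 1)

v_0 = (0, 1, 4).
v_1 = A·v_0 = (0, 4, 3).
v_2 = A·v_1 = (3, 2, 2).
v_3 = A·v_2 = (4, 4, 4).
v_4 = A·v_3 = (1, 2, 1).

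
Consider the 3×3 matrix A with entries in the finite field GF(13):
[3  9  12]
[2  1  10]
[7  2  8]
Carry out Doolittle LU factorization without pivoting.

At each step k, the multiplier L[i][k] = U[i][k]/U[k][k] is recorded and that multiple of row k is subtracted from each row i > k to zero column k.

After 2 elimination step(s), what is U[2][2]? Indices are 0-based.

k=0: U[0][0]=3
  eliminate (1,0): mult=5, new row 1: (0, 8, 2); set L[1][0]=5
  eliminate (2,0): mult=11, new row 2: (0, 7, 6); set L[2][0]=11
k=1: U[1][1]=8
  eliminate (2,1): mult=9, new row 2: (0, 0, 1); set L[2][1]=9

U[2][2] = 1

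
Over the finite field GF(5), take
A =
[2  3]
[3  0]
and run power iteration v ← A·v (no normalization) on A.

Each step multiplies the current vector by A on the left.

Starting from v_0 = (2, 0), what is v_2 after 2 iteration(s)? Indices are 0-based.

v_2 = (1, 2)

v_0 = (2, 0).
v_1 = A·v_0 = (4, 1).
v_2 = A·v_1 = (1, 2).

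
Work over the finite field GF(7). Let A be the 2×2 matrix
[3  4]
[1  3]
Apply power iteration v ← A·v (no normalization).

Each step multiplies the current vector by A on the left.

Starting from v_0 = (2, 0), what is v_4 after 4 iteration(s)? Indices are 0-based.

v_4 = (3, 4)

v_0 = (2, 0).
v_1 = A·v_0 = (6, 2).
v_2 = A·v_1 = (5, 5).
v_3 = A·v_2 = (0, 6).
v_4 = A·v_3 = (3, 4).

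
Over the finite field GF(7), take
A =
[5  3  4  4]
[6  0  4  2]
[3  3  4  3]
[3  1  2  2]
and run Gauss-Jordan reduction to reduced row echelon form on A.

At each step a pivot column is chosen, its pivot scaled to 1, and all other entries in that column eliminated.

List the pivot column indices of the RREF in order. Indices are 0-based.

pivot columns: 0, 1, 2, 3

pivot(0,0)=5: scale R0 → (1, 2, 5, 5)
  clear (1,0): R1 −= (6)R0 → (0, 2, 2, 0)
  clear (2,0): R2 −= (3)R0 → (0, 4, 3, 2)
  clear (3,0): R3 −= (3)R0 → (0, 2, 1, 1)
pivot(1,1)=2: scale R1 → (0, 1, 1, 0)
  clear (0,1): R0 −= (2)R1 → (1, 0, 3, 5)
  clear (2,1): R2 −= (4)R1 → (0, 0, 6, 2)
  clear (3,1): R3 −= (2)R1 → (0, 0, 6, 1)
pivot(2,2)=6: scale R2 → (0, 0, 1, 5)
  clear (0,2): R0 −= (3)R2 → (1, 0, 0, 4)
  clear (1,2): R1 −= (1)R2 → (0, 1, 0, 2)
  clear (3,2): R3 −= (6)R2 → (0, 0, 0, 6)
pivot(3,3)=6: scale R3 → (0, 0, 0, 1)
  clear (0,3): R0 −= (4)R3 → (1, 0, 0, 0)
  clear (1,3): R1 −= (2)R3 → (0, 1, 0, 0)
  clear (2,3): R2 −= (5)R3 → (0, 0, 1, 0)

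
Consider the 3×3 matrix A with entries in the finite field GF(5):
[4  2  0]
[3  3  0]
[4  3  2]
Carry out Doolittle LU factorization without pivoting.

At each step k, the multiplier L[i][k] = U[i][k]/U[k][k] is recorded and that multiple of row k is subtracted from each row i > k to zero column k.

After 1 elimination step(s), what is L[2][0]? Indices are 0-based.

L[2][0] = 1

k=0: U[0][0]=4
  eliminate (1,0): mult=2, new row 1: (0, 4, 0); set L[1][0]=2
  eliminate (2,0): mult=1, new row 2: (0, 1, 2); set L[2][0]=1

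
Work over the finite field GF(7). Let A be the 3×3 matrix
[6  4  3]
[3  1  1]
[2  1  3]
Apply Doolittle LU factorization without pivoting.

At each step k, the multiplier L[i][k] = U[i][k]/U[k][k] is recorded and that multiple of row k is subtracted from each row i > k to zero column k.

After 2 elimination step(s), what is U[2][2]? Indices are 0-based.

U[2][2] = 1

[col 0] pivot 6
  R1 -= 4*R0 → (0, 6, 3)  (L[1][0] := 4)
  R2 -= 5*R0 → (0, 2, 2)  (L[2][0] := 5)
[col 1] pivot 6
  R2 -= 5*R1 → (0, 0, 1)  (L[2][1] := 5)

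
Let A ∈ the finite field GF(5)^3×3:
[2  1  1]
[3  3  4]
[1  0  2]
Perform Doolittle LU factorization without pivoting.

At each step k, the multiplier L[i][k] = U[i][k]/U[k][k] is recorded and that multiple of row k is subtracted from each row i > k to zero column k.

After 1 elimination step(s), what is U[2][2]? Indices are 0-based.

U[2][2] = 4

[col 0] pivot 2
  R1 -= 4*R0 → (0, 4, 0)  (L[1][0] := 4)
  R2 -= 3*R0 → (0, 2, 4)  (L[2][0] := 3)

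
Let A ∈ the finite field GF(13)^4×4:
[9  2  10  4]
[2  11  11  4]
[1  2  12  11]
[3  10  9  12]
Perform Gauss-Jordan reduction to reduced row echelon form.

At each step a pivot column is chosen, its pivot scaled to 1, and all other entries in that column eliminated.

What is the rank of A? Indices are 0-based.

rank = 4

[1] R0 /= 9  ⇒  (1, 6, 4, 12)
     R1 -= 2·R0  ⇒  (0, 12, 3, 6)
     R2 -= 1·R0  ⇒  (0, 9, 8, 12)
     R3 -= 3·R0  ⇒  (0, 5, 10, 2)
[2] R1 /= 12  ⇒  (0, 1, 10, 7)
     R0 -= 6·R1  ⇒  (1, 0, 9, 9)
     R2 -= 9·R1  ⇒  (0, 0, 9, 1)
     R3 -= 5·R1  ⇒  (0, 0, 12, 6)
[3] R2 /= 9  ⇒  (0, 0, 1, 3)
     R0 -= 9·R2  ⇒  (1, 0, 0, 8)
     R1 -= 10·R2  ⇒  (0, 1, 0, 3)
     R3 -= 12·R2  ⇒  (0, 0, 0, 9)
[4] R3 /= 9  ⇒  (0, 0, 0, 1)
     R0 -= 8·R3  ⇒  (1, 0, 0, 0)
     R1 -= 3·R3  ⇒  (0, 1, 0, 0)
     R2 -= 3·R3  ⇒  (0, 0, 1, 0)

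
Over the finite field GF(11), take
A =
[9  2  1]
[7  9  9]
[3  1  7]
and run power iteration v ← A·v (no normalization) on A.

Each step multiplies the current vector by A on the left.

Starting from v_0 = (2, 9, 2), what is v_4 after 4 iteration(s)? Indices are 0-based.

v_0 = (2, 9, 2).
v_1 = A·v_0 = (5, 3, 7).
v_2 = A·v_1 = (3, 4, 1).
v_3 = A·v_2 = (3, 0, 9).
v_4 = A·v_3 = (3, 3, 6).

v_4 = (3, 3, 6)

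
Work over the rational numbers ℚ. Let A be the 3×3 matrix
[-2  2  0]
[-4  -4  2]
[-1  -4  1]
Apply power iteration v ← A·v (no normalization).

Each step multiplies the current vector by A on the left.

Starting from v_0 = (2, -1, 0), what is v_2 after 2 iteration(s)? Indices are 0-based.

v_0 = (2, -1, 0).
v_1 = A·v_0 = (-6, -4, 2).
v_2 = A·v_1 = (4, 44, 24).

v_2 = (4, 44, 24)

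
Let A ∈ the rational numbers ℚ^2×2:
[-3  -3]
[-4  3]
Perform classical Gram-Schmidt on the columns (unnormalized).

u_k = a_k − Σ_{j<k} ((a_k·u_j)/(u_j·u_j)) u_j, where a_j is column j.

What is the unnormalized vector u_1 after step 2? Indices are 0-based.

u_1 = (-84/25, 63/25)

Step 1: u_0 = a_0 = (-3, -4).
Step 2: u_1 = a_1 − (-3/25)·u_0 = (-84/25, 63/25).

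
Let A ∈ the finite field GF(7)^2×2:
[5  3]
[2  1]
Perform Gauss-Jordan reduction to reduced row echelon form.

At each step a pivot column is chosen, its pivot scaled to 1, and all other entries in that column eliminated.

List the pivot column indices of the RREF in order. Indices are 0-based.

pivot columns: 0, 1

step 1: normalize row 0 (÷5) = (1, 2)
  row 1: subtract 2×row0 = (0, 4)
step 2: normalize row 1 (÷4) = (0, 1)
  row 0: subtract 2×row1 = (1, 0)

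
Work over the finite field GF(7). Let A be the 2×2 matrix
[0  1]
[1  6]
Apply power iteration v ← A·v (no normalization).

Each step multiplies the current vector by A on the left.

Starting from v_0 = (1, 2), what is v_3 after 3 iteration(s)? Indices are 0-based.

v_3 = (3, 3)

v_0 = (1, 2).
v_1 = A·v_0 = (2, 6).
v_2 = A·v_1 = (6, 3).
v_3 = A·v_2 = (3, 3).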